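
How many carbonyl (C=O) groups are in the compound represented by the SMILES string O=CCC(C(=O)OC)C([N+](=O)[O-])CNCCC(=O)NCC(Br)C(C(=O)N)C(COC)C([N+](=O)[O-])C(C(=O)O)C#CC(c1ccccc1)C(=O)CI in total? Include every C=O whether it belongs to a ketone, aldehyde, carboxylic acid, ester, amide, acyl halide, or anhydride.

6

OHC: aldehyde, 1 C=O (running total 1).
CH(COOCH3): ester, 1 C=O (running total 2).
CH2CONHCH2: amide, 1 C=O (running total 3).
CH(CONH2): amide, 1 C=O (running total 4).
CH(COOH): carboxylic acid, 1 C=O (running total 5).
CO: ketone, 1 C=O (running total 6).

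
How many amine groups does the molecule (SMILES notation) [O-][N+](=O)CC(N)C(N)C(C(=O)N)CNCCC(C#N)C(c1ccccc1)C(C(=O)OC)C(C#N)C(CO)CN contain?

4

–NO2 on carbon → nitro group.
–NH2 on an sp³ carbon with no adjacent C=O → amine.
–NH2 on an sp³ carbon with no adjacent C=O → amine.
pendant –CONH2: carbonyl C bonded to C and N → amide.
C–N–C with sp³ carbons and no adjacent C=O → amine (secondary).
pendant –C≡N: nitrile.
pendant –C6H5: benzene ring → arene.
pendant –COOCH3: carbonyl C bonded to C and –OCH3 → ester.
pendant –C≡N: nitrile.
pendant –CH2OH on an sp³ backbone C → alcohol.
–NH2 on an sp³ carbon with no adjacent C=O → amine.
Amine appears at: CH(NH2), CH(NH2), CH2NHCH2, CH2NH2 → 4.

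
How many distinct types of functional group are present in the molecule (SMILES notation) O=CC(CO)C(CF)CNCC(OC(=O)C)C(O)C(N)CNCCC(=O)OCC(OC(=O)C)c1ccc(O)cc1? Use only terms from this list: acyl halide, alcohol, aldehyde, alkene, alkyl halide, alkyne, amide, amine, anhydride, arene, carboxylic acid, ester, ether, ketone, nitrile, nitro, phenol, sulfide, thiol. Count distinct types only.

Working along the chain:
  OHC: terminal –CHO: carbonyl C bonded to H and C → aldehyde.
  CH(CH2OH): pendant –CH2OH on an sp³ backbone C → alcohol.
  CH(CH2F): pendant –CH2X: halogen on sp³ carbon → alkyl halide.
  CH2NHCH2: C–N–C with sp³ carbons and no adjacent C=O → amine (secondary).
  CH(OCOCH3): pendant –OC(=O)CH3: an acyloxy group → ester.
  CH(OH): –OH on an sp³ carbon → alcohol (secondary).
  CH(NH2): –NH2 on an sp³ carbon with no adjacent C=O → amine.
  CH2NHCH2: C–N–C with sp³ carbons and no adjacent C=O → amine (secondary).
  CH2COOCH2: –C(=O)–O–C with C on the carbonyl side → ester.
  CH(OCOCH3): pendant –OC(=O)CH3: an acyloxy group → ester.
  C6H4OH: –OH attached directly to an aromatic ring → phenol (not alcohol); the ring itself is an arene.
Distinct types present: alcohol, aldehyde, alkyl halide, amine, arene, ester, phenol.

7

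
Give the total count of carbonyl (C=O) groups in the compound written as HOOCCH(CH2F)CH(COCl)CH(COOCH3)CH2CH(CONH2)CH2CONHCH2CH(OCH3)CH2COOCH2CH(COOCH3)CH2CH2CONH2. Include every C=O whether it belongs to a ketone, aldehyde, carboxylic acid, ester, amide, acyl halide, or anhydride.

8

HOOC: carboxylic acid, 1 C=O (running total 1).
CH(COCl): acyl halide, 1 C=O (running total 2).
CH(COOCH3): ester, 1 C=O (running total 3).
CH(CONH2): amide, 1 C=O (running total 4).
CH2CONHCH2: amide, 1 C=O (running total 5).
CH2COOCH2: ester, 1 C=O (running total 6).
CH(COOCH3): ester, 1 C=O (running total 7).
CONH2: amide, 1 C=O (running total 8).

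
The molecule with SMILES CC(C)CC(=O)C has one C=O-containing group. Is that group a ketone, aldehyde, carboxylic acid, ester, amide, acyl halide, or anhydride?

The carbonyl is in the CO segment: –C(=O)– with carbon on both sides → ketone.

ketone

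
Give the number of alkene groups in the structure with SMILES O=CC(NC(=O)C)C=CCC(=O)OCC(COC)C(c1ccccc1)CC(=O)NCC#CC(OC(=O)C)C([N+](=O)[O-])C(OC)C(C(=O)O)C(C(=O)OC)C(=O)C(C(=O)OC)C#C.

Taking each segment in turn:
  OHC: terminal –CHO: carbonyl C bonded to H and C → aldehyde.
  CH(NHCOCH3): pendant –NHC(=O)CH3: N bonded to a carbonyl → amide (not amine).
  CH=CH: C=C double bond → alkene.
  CH2COOCH2: –C(=O)–O–C with C on the carbonyl side → ester.
  CH(CH2OCH3): pendant –CH2OCH3: C–O–C linkage → ether.
  CH(C6H5): pendant –C6H5: benzene ring → arene.
  CH2CONHCH2: –C(=O)–N– linkage → amide (the N is not an amine).
  C≡C: C≡C triple bond → alkyne.
  CH(OCOCH3): pendant –OC(=O)CH3: an acyloxy group → ester.
  CH(NO2): –NO2 on an sp³ carbon → nitro (the N=O is not a carbonyl).
  CH(OCH3): pendant –OCH3: C–O–C with sp³ C, no adjacent C=O → ether.
  CH(COOH): pendant –COOH: carbonyl C bonded to C and –OH → carboxylic acid.
  CH(COOCH3): pendant –COOCH3: carbonyl C bonded to C and –OCH3 → ester.
  CO: –C(=O)– with carbon on both sides → ketone.
  CH(COOCH3): pendant –COOCH3: carbonyl C bonded to C and –OCH3 → ester.
  C≡CH: C≡C triple bond → alkyne.
Alkene appears at: CH=CH → 1.

1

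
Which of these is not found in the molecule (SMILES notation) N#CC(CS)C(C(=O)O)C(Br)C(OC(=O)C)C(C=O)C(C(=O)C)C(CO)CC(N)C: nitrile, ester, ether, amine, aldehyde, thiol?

nitrile: present (N≡C — N≡C–: carbon triple-bonded to nitrogen → nitrile).
thiol: present (CH(CH2SH) — pendant –CH2SH → thiol).
amine: present (CH(NH2) — –NH2 on an sp³ carbon with no adjacent C=O → amine).
aldehyde: present (CH(CHO) — pendant –CHO: carbonyl C bonded to C and H → aldehyde).
ester: present (CH(OCOCH3) — pendant –OC(=O)CH3: an acyloxy group → ester).
ether: absent. In CH(OCOCH3), the C–O–C oxygen is adjacent to a C=O, so it belongs to an ester, not an ether.

ether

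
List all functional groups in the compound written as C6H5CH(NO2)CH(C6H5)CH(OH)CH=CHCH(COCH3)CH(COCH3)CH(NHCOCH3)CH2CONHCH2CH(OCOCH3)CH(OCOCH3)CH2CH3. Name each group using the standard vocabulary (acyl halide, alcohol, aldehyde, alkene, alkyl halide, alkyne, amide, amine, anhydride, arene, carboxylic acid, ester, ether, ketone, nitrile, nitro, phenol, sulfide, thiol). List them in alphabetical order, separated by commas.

C6H5– phenyl ring → arene.
–NO2 on an sp³ carbon → nitro (the N=O is not a carbonyl).
pendant –C6H5: benzene ring → arene.
–OH on an sp³ carbon → alcohol (secondary).
C=C double bond → alkene.
pendant –COCH3: carbonyl C bonded to two carbons → ketone.
pendant –COCH3: carbonyl C bonded to two carbons → ketone.
pendant –NHC(=O)CH3: N bonded to a carbonyl → amide (not amine).
–C(=O)–N– linkage → amide (the N is not an amine).
pendant –OC(=O)CH3: an acyloxy group → ester.
pendant –OC(=O)CH3: an acyloxy group → ester.

alcohol, alkene, amide, arene, ester, ketone, nitro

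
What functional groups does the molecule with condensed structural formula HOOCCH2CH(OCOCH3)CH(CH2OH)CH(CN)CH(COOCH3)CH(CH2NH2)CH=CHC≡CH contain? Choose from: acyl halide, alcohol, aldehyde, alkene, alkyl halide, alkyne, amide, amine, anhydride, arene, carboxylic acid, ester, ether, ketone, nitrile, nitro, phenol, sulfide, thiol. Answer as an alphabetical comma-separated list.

–COOH: carbonyl C bonded to –OH and C → carboxylic acid (the –OH is not a separate alcohol).
pendant –OC(=O)CH3: an acyloxy group → ester.
pendant –CH2OH on an sp³ backbone C → alcohol.
pendant –C≡N: nitrile.
pendant –COOCH3: carbonyl C bonded to C and –OCH3 → ester.
pendant –CH2NH2: N on sp³ C, no adjacent C=O → amine.
C=C double bond → alkene.
C≡C triple bond → alkyne.

alcohol, alkene, alkyne, amine, carboxylic acid, ester, nitrile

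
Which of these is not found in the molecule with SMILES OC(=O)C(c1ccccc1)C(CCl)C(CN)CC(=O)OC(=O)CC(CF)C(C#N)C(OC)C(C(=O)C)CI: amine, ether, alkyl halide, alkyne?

alkyl halide: present (CH(CH2Cl) — pendant –CH2X: halogen on sp³ carbon → alkyl halide).
amine: present (CH(CH2NH2) — pendant –CH2NH2: N on sp³ C, no adjacent C=O → amine).
ether: present (CH(OCH3) — pendant –OCH3: C–O–C with sp³ C, no adjacent C=O → ether).
alkyne: absent. In CH(CN), the triple bond is C≡N, not C≡C, so it is a nitrile.

alkyne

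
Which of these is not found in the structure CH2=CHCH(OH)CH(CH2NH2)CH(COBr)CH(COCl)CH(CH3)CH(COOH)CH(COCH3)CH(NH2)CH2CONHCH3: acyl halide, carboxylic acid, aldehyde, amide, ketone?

acyl halide: present (CH(COBr) — pendant –C(=O)X: carbonyl C bonded to C and halogen → acyl halide).
amide: present (CONHCH3 — –C(=O)NHCH3: carbonyl C bonded to C and to N → amide (the N is not an amine)).
ketone: present (CH(COCH3) — pendant –COCH3: carbonyl C bonded to two carbons → ketone).
carboxylic acid: present (CH(COOH) — pendant –COOH: carbonyl C bonded to C and –OH → carboxylic acid).
aldehyde: absent. In CH(COCH3), the carbonyl carbon is bonded to two carbons, so it is a ketone, not an aldehyde. In CH(COOH), the carbonyl carbon bears –OH, not –H, so it is a carboxylic acid.

aldehyde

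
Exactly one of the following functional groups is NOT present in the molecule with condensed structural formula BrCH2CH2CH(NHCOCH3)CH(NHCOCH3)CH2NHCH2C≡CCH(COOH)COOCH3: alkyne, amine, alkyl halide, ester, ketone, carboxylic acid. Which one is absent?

alkyne: present (C≡C — C≡C triple bond → alkyne).
amine: present (CH2NHCH2 — C–N–C with sp³ carbons and no adjacent C=O → amine (secondary)).
ester: present (COOCH3 — –C(=O)OCH3: carbonyl C bonded to C and to –OCH3 → ester (not ketone + ether)).
carboxylic acid: present (CH(COOH) — pendant –COOH: carbonyl C bonded to C and –OH → carboxylic acid).
alkyl halide: present (BrCH2 — halogen on an sp³ carbon → alkyl halide).
ketone: absent. In COOCH3, the C=O is bonded to an –O–C group, which defines an ester, not a ketone. In CH(NHCOCH3), the C=O is bonded to nitrogen, which defines an amide, not a ketone. In CH(COOH), the C=O bears an –OH, making it a carboxylic acid rather than a ketone.

ketone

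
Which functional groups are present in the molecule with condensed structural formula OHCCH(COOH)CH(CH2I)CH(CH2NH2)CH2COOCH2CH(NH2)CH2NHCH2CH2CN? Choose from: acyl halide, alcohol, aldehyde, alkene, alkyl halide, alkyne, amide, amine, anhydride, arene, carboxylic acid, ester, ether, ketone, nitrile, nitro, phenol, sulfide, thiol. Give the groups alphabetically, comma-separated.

terminal –CHO: carbonyl C bonded to H and C → aldehyde.
pendant –COOH: carbonyl C bonded to C and –OH → carboxylic acid.
pendant –CH2X: halogen on sp³ carbon → alkyl halide.
pendant –CH2NH2: N on sp³ C, no adjacent C=O → amine.
–C(=O)–O–C with C on the carbonyl side → ester.
–NH2 on an sp³ carbon with no adjacent C=O → amine.
C–N–C with sp³ carbons and no adjacent C=O → amine (secondary).
–C≡N: carbon triple-bonded to nitrogen → nitrile.

aldehyde, alkyl halide, amine, carboxylic acid, ester, nitrile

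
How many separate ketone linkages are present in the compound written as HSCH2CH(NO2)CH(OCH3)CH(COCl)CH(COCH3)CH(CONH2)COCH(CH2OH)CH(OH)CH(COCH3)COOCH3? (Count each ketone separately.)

3

–SH on an sp³ carbon → thiol.
–NO2 on an sp³ carbon → nitro (the N=O is not a carbonyl).
pendant –OCH3: C–O–C with sp³ C, no adjacent C=O → ether.
pendant –C(=O)X: carbonyl C bonded to C and halogen → acyl halide.
pendant –COCH3: carbonyl C bonded to two carbons → ketone.
pendant –CONH2: carbonyl C bonded to C and N → amide.
–C(=O)– with carbon on both sides → ketone.
pendant –CH2OH on an sp³ backbone C → alcohol.
–OH on an sp³ carbon → alcohol (secondary).
pendant –COCH3: carbonyl C bonded to two carbons → ketone.
–C(=O)OCH3: carbonyl C bonded to C and to –OCH3 → ester (not ketone + ether).
Ketone appears at: CH(COCH3), CO, CH(COCH3) → 3.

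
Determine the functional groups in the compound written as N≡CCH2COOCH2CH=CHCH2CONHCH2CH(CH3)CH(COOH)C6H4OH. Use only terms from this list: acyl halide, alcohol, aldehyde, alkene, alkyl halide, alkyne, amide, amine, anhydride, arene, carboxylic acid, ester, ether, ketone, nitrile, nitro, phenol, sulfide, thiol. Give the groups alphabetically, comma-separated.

alkene, amide, arene, carboxylic acid, ester, nitrile, phenol

N≡C–: carbon triple-bonded to nitrogen → nitrile.
–C(=O)–O–C with C on the carbonyl side → ester.
C=C double bond → alkene.
–C(=O)–N– linkage → amide (the N is not an amine).
pendant –COOH: carbonyl C bonded to C and –OH → carboxylic acid.
–OH attached directly to an aromatic ring → phenol (not alcohol); the ring itself is an arene.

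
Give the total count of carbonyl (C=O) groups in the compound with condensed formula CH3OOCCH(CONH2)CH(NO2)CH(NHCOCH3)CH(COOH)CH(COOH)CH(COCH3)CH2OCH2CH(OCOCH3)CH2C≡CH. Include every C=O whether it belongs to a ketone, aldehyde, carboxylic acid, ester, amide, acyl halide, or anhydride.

CH3OOC: ester, 1 C=O (running total 1).
CH(CONH2): amide, 1 C=O (running total 2).
CH(NHCOCH3): amide, 1 C=O (running total 3).
CH(COOH): carboxylic acid, 1 C=O (running total 4).
CH(COOH): carboxylic acid, 1 C=O (running total 5).
CH(COCH3): ketone, 1 C=O (running total 6).
CH(OCOCH3): ester, 1 C=O (running total 7).

7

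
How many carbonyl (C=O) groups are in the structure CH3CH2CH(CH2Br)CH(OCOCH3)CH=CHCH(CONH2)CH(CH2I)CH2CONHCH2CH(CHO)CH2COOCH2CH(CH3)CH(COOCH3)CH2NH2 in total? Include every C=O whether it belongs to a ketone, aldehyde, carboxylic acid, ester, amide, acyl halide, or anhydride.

6

CH(OCOCH3): ester, 1 C=O (running total 1).
CH(CONH2): amide, 1 C=O (running total 2).
CH2CONHCH2: amide, 1 C=O (running total 3).
CH(CHO): aldehyde, 1 C=O (running total 4).
CH2COOCH2: ester, 1 C=O (running total 5).
CH(COOCH3): ester, 1 C=O (running total 6).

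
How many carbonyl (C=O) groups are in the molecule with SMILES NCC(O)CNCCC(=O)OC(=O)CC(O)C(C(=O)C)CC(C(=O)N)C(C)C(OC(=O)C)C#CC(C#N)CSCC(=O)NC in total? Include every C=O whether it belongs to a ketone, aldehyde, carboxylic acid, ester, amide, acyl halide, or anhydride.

CH2CO-O-COCH2: anhydride, 2 C=O (running total 2).
CH(COCH3): ketone, 1 C=O (running total 3).
CH(CONH2): amide, 1 C=O (running total 4).
CH(OCOCH3): ester, 1 C=O (running total 5).
CONHCH3: amide, 1 C=O (running total 6).

6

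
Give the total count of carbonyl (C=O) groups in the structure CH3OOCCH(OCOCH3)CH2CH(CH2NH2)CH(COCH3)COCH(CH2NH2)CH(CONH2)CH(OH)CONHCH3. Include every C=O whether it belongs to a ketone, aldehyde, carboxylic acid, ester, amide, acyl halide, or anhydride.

CH3OOC: ester, 1 C=O (running total 1).
CH(OCOCH3): ester, 1 C=O (running total 2).
CH(COCH3): ketone, 1 C=O (running total 3).
CO: ketone, 1 C=O (running total 4).
CH(CONH2): amide, 1 C=O (running total 5).
CONHCH3: amide, 1 C=O (running total 6).

6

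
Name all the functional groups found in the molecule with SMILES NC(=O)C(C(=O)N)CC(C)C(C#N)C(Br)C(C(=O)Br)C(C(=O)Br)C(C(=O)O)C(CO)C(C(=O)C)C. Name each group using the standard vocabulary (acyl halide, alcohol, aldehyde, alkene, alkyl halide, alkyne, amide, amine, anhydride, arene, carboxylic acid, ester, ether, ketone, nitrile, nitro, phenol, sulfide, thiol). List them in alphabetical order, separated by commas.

Reading the structure from left to right:
  H2NCO: –C(=O)NH2: carbonyl C bonded to C and to N → amide (the N is not a separate amine).
  CH(CONH2): pendant –CONH2: carbonyl C bonded to C and N → amide.
  CH(CN): pendant –C≡N: nitrile.
  CH(Br): halogen on an sp³ carbon → alkyl halide.
  CH(COBr): pendant –C(=O)X: carbonyl C bonded to C and halogen → acyl halide.
  CH(COBr): pendant –C(=O)X: carbonyl C bonded to C and halogen → acyl halide.
  CH(COOH): pendant –COOH: carbonyl C bonded to C and –OH → carboxylic acid.
  CH(CH2OH): pendant –CH2OH on an sp³ backbone C → alcohol.
  CH(COCH3): pendant –COCH3: carbonyl C bonded to two carbons → ketone.

acyl halide, alcohol, alkyl halide, amide, carboxylic acid, ketone, nitrile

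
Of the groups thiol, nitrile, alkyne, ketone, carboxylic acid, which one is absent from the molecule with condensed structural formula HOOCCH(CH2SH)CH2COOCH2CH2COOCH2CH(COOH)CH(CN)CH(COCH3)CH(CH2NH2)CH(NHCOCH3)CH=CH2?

thiol: present (CH(CH2SH) — pendant –CH2SH → thiol).
ketone: present (CH(COCH3) — pendant –COCH3: carbonyl C bonded to two carbons → ketone).
carboxylic acid: present (HOOC — –COOH: carbonyl C bonded to –OH and C → carboxylic acid (the –OH is not a separate alcohol)).
nitrile: present (CH(CN) — pendant –C≡N: nitrile).
alkyne: absent. In CH(CN), the triple bond is C≡N, not C≡C, so it is a nitrile.

alkyne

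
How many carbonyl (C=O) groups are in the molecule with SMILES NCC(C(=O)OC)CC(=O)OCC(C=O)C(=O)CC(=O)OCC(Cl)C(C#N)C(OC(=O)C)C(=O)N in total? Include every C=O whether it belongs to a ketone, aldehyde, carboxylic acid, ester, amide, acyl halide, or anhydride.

CH(COOCH3): ester, 1 C=O (running total 1).
CH2COOCH2: ester, 1 C=O (running total 2).
CH(CHO): aldehyde, 1 C=O (running total 3).
CO: ketone, 1 C=O (running total 4).
CH2COOCH2: ester, 1 C=O (running total 5).
CH(OCOCH3): ester, 1 C=O (running total 6).
CONH2: amide, 1 C=O (running total 7).

7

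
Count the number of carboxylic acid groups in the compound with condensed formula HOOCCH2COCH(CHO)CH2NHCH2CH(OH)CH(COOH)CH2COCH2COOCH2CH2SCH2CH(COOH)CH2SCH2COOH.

4

Reading the structure from left to right:
  HOOC: –COOH: carbonyl C bonded to –OH and C → carboxylic acid (the –OH is not a separate alcohol).
  CO: –C(=O)– with carbon on both sides → ketone.
  CH(CHO): pendant –CHO: carbonyl C bonded to C and H → aldehyde.
  CH2NHCH2: C–N–C with sp³ carbons and no adjacent C=O → amine (secondary).
  CH(OH): –OH on an sp³ carbon → alcohol (secondary).
  CH(COOH): pendant –COOH: carbonyl C bonded to C and –OH → carboxylic acid.
  CO: –C(=O)– with carbon on both sides → ketone.
  CH2COOCH2: –C(=O)–O–C with C on the carbonyl side → ester.
  CH2SCH2: C–S–C linkage → sulfide (thioether).
  CH(COOH): pendant –COOH: carbonyl C bonded to C and –OH → carboxylic acid.
  CH2SCH2: C–S–C linkage → sulfide (thioether).
  COOH: –COOH: carbonyl C bonded to –OH and C → carboxylic acid (the –OH is not a separate alcohol).
Carboxylic acid appears at: HOOC, CH(COOH), CH(COOH), COOH → 4.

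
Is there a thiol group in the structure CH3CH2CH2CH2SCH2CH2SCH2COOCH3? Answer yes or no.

C–S–C linkage → sulfide (thioether).
C–S–C linkage → sulfide (thioether).
–C(=O)OCH3: carbonyl C bonded to C and to –OCH3 → ester (not ketone + ether).
The groups actually present are: ester, sulfide.

no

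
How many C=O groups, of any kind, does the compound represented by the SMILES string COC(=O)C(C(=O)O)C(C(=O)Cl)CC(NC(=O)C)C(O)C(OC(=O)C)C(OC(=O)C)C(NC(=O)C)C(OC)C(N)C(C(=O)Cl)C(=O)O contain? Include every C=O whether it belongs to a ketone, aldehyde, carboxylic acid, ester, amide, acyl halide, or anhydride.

CH3OOC: ester, 1 C=O (running total 1).
CH(COOH): carboxylic acid, 1 C=O (running total 2).
CH(COCl): acyl halide, 1 C=O (running total 3).
CH(NHCOCH3): amide, 1 C=O (running total 4).
CH(OCOCH3): ester, 1 C=O (running total 5).
CH(OCOCH3): ester, 1 C=O (running total 6).
CH(NHCOCH3): amide, 1 C=O (running total 7).
CH(COCl): acyl halide, 1 C=O (running total 8).
COOH: carboxylic acid, 1 C=O (running total 9).

9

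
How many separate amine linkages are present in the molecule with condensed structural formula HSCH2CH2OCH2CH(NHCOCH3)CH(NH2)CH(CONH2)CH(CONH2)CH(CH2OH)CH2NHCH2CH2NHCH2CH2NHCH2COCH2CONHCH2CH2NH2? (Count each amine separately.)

5

Working along the chain:
  HSCH2: –SH on an sp³ carbon → thiol.
  CH2OCH2: C–O–C with sp³ carbons on both sides and no adjacent C=O → ether.
  CH(NHCOCH3): pendant –NHC(=O)CH3: N bonded to a carbonyl → amide (not amine).
  CH(NH2): –NH2 on an sp³ carbon with no adjacent C=O → amine.
  CH(CONH2): pendant –CONH2: carbonyl C bonded to C and N → amide.
  CH(CONH2): pendant –CONH2: carbonyl C bonded to C and N → amide.
  CH(CH2OH): pendant –CH2OH on an sp³ backbone C → alcohol.
  CH2NHCH2: C–N–C with sp³ carbons and no adjacent C=O → amine (secondary).
  CH2NHCH2: C–N–C with sp³ carbons and no adjacent C=O → amine (secondary).
  CH2NHCH2: C–N–C with sp³ carbons and no adjacent C=O → amine (secondary).
  CO: –C(=O)– with carbon on both sides → ketone.
  CH2CONHCH2: –C(=O)–N– linkage → amide (the N is not an amine).
  CH2NH2: –NH2 on an sp³ carbon with no adjacent C=O → amine.
Amine appears at: CH(NH2), CH2NHCH2, CH2NHCH2, CH2NHCH2, CH2NH2 → 5.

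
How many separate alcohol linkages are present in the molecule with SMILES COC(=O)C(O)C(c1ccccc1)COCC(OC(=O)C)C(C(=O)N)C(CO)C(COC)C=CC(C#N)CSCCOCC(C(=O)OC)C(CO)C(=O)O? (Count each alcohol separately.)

3

Taking each segment in turn:
  CH3OOC: CH3O–C(=O)–: carbonyl C bonded to C and to –OCH3 → ester (not ketone + ether).
  CH(OH): –OH on an sp³ carbon → alcohol (secondary).
  CH(C6H5): pendant –C6H5: benzene ring → arene.
  CH2OCH2: C–O–C with sp³ carbons on both sides and no adjacent C=O → ether.
  CH(OCOCH3): pendant –OC(=O)CH3: an acyloxy group → ester.
  CH(CONH2): pendant –CONH2: carbonyl C bonded to C and N → amide.
  CH(CH2OH): pendant –CH2OH on an sp³ backbone C → alcohol.
  CH(CH2OCH3): pendant –CH2OCH3: C–O–C linkage → ether.
  CH=CH: C=C double bond → alkene.
  CH(CN): pendant –C≡N: nitrile.
  CH2SCH2: C–S–C linkage → sulfide (thioether).
  CH2OCH2: C–O–C with sp³ carbons on both sides and no adjacent C=O → ether.
  CH(COOCH3): pendant –COOCH3: carbonyl C bonded to C and –OCH3 → ester.
  CH(CH2OH): pendant –CH2OH on an sp³ backbone C → alcohol.
  COOH: –COOH: carbonyl C bonded to –OH and C → carboxylic acid (the –OH is not a separate alcohol).
Alcohol appears at: CH(OH), CH(CH2OH), CH(CH2OH) → 3.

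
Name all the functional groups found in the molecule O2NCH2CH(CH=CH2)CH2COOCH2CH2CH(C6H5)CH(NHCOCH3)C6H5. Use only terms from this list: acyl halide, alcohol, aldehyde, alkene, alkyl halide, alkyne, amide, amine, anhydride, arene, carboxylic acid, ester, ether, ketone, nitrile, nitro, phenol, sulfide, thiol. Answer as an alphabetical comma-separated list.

alkene, amide, arene, ester, nitro

Reading the structure from left to right:
  O2NCH2: –NO2 on carbon → nitro group.
  CH(CH=CH2): pendant –CH=CH2: C=C double bond → alkene.
  CH2COOCH2: –C(=O)–O–C with C on the carbonyl side → ester.
  CH(C6H5): pendant –C6H5: benzene ring → arene.
  CH(NHCOCH3): pendant –NHC(=O)CH3: N bonded to a carbonyl → amide (not amine).
  C6H5: –C6H5 phenyl ring → arene.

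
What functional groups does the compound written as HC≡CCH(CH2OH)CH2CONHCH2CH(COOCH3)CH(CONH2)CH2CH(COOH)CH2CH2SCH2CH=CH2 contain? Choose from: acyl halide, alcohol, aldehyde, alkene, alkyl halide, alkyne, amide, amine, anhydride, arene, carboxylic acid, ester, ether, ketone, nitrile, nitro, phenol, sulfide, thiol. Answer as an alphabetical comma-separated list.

alcohol, alkene, alkyne, amide, carboxylic acid, ester, sulfide

Working along the chain:
  HC≡C: C≡C triple bond → alkyne.
  CH(CH2OH): pendant –CH2OH on an sp³ backbone C → alcohol.
  CH2CONHCH2: –C(=O)–N– linkage → amide (the N is not an amine).
  CH(COOCH3): pendant –COOCH3: carbonyl C bonded to C and –OCH3 → ester.
  CH(CONH2): pendant –CONH2: carbonyl C bonded to C and N → amide.
  CH(COOH): pendant –COOH: carbonyl C bonded to C and –OH → carboxylic acid.
  CH2SCH2: C–S–C linkage → sulfide (thioether).
  CH=CH2: C=C double bond → alkene.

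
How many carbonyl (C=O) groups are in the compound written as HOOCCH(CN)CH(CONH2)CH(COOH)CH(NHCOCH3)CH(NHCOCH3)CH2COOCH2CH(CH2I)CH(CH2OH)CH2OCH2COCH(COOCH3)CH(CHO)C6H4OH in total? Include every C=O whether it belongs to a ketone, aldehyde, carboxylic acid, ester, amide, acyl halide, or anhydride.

9

HOOC: carboxylic acid, 1 C=O (running total 1).
CH(CONH2): amide, 1 C=O (running total 2).
CH(COOH): carboxylic acid, 1 C=O (running total 3).
CH(NHCOCH3): amide, 1 C=O (running total 4).
CH(NHCOCH3): amide, 1 C=O (running total 5).
CH2COOCH2: ester, 1 C=O (running total 6).
CO: ketone, 1 C=O (running total 7).
CH(COOCH3): ester, 1 C=O (running total 8).
CH(CHO): aldehyde, 1 C=O (running total 9).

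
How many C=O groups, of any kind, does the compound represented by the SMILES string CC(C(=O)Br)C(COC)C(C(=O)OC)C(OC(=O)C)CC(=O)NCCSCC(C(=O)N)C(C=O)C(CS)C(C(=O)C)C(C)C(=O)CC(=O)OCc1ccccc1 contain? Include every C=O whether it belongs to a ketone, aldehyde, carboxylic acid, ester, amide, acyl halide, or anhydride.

9

CH(COBr): acyl halide, 1 C=O (running total 1).
CH(COOCH3): ester, 1 C=O (running total 2).
CH(OCOCH3): ester, 1 C=O (running total 3).
CH2CONHCH2: amide, 1 C=O (running total 4).
CH(CONH2): amide, 1 C=O (running total 5).
CH(CHO): aldehyde, 1 C=O (running total 6).
CH(COCH3): ketone, 1 C=O (running total 7).
CO: ketone, 1 C=O (running total 8).
CH2COOCH2: ester, 1 C=O (running total 9).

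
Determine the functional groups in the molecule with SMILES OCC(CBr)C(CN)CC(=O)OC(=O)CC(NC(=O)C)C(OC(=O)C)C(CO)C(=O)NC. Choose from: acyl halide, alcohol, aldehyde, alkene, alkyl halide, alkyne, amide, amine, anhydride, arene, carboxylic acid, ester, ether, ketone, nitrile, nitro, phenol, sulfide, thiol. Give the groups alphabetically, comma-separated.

HO– on an sp³ carbon → alcohol.
pendant –CH2X: halogen on sp³ carbon → alkyl halide.
pendant –CH2NH2: N on sp³ C, no adjacent C=O → amine.
two acyl groups sharing one oxygen, –C(=O)–O–C(=O)– → anhydride.
pendant –NHC(=O)CH3: N bonded to a carbonyl → amide (not amine).
pendant –OC(=O)CH3: an acyloxy group → ester.
pendant –CH2OH on an sp³ backbone C → alcohol.
–C(=O)NHCH3: carbonyl C bonded to C and to N → amide (the N is not an amine).

alcohol, alkyl halide, amide, amine, anhydride, ester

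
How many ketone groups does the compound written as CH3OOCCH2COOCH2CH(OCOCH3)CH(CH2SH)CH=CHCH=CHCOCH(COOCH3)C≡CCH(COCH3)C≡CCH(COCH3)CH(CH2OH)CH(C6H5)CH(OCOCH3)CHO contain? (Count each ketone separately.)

3

CH3O–C(=O)–: carbonyl C bonded to C and to –OCH3 → ester (not ketone + ether).
–C(=O)–O–C with C on the carbonyl side → ester.
pendant –OC(=O)CH3: an acyloxy group → ester.
pendant –CH2SH → thiol.
C=C double bond → alkene.
C=C double bond → alkene.
–C(=O)– with carbon on both sides → ketone.
pendant –COOCH3: carbonyl C bonded to C and –OCH3 → ester.
C≡C triple bond → alkyne.
pendant –COCH3: carbonyl C bonded to two carbons → ketone.
C≡C triple bond → alkyne.
pendant –COCH3: carbonyl C bonded to two carbons → ketone.
pendant –CH2OH on an sp³ backbone C → alcohol.
pendant –C6H5: benzene ring → arene.
pendant –OC(=O)CH3: an acyloxy group → ester.
terminal –CHO: carbonyl C bonded to H and C → aldehyde.
Ketone appears at: CO, CH(COCH3), CH(COCH3) → 3.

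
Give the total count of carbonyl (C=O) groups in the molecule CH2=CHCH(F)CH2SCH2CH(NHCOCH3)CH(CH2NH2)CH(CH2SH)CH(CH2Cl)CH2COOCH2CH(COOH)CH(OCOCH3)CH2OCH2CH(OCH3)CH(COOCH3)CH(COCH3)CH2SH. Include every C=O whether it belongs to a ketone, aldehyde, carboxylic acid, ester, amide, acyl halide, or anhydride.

CH(NHCOCH3): amide, 1 C=O (running total 1).
CH2COOCH2: ester, 1 C=O (running total 2).
CH(COOH): carboxylic acid, 1 C=O (running total 3).
CH(OCOCH3): ester, 1 C=O (running total 4).
CH(COOCH3): ester, 1 C=O (running total 5).
CH(COCH3): ketone, 1 C=O (running total 6).

6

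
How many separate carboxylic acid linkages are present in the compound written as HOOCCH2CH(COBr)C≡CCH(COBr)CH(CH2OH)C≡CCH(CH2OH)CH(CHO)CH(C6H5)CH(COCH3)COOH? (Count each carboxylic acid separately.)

–COOH: carbonyl C bonded to –OH and C → carboxylic acid (the –OH is not a separate alcohol).
pendant –C(=O)X: carbonyl C bonded to C and halogen → acyl halide.
C≡C triple bond → alkyne.
pendant –C(=O)X: carbonyl C bonded to C and halogen → acyl halide.
pendant –CH2OH on an sp³ backbone C → alcohol.
C≡C triple bond → alkyne.
pendant –CH2OH on an sp³ backbone C → alcohol.
pendant –CHO: carbonyl C bonded to C and H → aldehyde.
pendant –C6H5: benzene ring → arene.
pendant –COCH3: carbonyl C bonded to two carbons → ketone.
–COOH: carbonyl C bonded to –OH and C → carboxylic acid (the –OH is not a separate alcohol).
Carboxylic acid appears at: HOOC, COOH → 2.

2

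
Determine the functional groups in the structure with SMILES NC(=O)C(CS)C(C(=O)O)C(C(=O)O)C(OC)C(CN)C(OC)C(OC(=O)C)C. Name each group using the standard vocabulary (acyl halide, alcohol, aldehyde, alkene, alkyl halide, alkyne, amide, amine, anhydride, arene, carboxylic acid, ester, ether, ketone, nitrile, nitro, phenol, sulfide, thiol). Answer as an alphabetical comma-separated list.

amide, amine, carboxylic acid, ester, ether, thiol

–C(=O)NH2: carbonyl C bonded to C and to N → amide (the N is not a separate amine).
pendant –CH2SH → thiol.
pendant –COOH: carbonyl C bonded to C and –OH → carboxylic acid.
pendant –COOH: carbonyl C bonded to C and –OH → carboxylic acid.
pendant –OCH3: C–O–C with sp³ C, no adjacent C=O → ether.
pendant –CH2NH2: N on sp³ C, no adjacent C=O → amine.
pendant –OCH3: C–O–C with sp³ C, no adjacent C=O → ether.
pendant –OC(=O)CH3: an acyloxy group → ester.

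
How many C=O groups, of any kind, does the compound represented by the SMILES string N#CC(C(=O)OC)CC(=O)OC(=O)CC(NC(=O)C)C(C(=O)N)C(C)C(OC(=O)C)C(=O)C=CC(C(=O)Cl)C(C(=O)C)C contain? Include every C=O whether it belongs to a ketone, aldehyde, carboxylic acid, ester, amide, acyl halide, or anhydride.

CH(COOCH3): ester, 1 C=O (running total 1).
CH2CO-O-COCH2: anhydride, 2 C=O (running total 3).
CH(NHCOCH3): amide, 1 C=O (running total 4).
CH(CONH2): amide, 1 C=O (running total 5).
CH(OCOCH3): ester, 1 C=O (running total 6).
CO: ketone, 1 C=O (running total 7).
CH(COCl): acyl halide, 1 C=O (running total 8).
CH(COCH3): ketone, 1 C=O (running total 9).

9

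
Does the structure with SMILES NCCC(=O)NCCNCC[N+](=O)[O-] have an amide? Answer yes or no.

–NH2 on an sp³ carbon with no adjacent C=O → amine.
–C(=O)–N– linkage → amide (the N is not an amine).
C–N–C with sp³ carbons and no adjacent C=O → amine (secondary).
–NO2 on carbon → nitro group.
The CH2CONHCH2 segment supplies the amide: –C(=O)–N– linkage → amide (the N is not an amine).

yes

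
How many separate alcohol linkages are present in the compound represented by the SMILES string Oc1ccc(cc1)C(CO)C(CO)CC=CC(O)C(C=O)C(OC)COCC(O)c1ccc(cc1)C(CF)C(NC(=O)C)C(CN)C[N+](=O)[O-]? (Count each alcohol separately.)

4

Working along the chain:
  HOC6H4: –OH attached directly to an aromatic ring → phenol (not alcohol); the ring itself is an arene.
  CH(CH2OH): pendant –CH2OH on an sp³ backbone C → alcohol.
  CH(CH2OH): pendant –CH2OH on an sp³ backbone C → alcohol.
  CH=CH: C=C double bond → alkene.
  CH(OH): –OH on an sp³ carbon → alcohol (secondary).
  CH(CHO): pendant –CHO: carbonyl C bonded to C and H → aldehyde.
  CH(OCH3): pendant –OCH3: C–O–C with sp³ C, no adjacent C=O → ether.
  CH2OCH2: C–O–C with sp³ carbons on both sides and no adjacent C=O → ether.
  CH(OH): –OH on an sp³ carbon → alcohol (secondary).
  C6H4: para-disubstituted benzene ring → arene.
  CH(CH2F): pendant –CH2X: halogen on sp³ carbon → alkyl halide.
  CH(NHCOCH3): pendant –NHC(=O)CH3: N bonded to a carbonyl → amide (not amine).
  CH(CH2NH2): pendant –CH2NH2: N on sp³ C, no adjacent C=O → amine.
  CH2NO2: –NO2 on carbon → nitro group.
Alcohol appears at: CH(CH2OH), CH(CH2OH), CH(OH), CH(OH) → 4.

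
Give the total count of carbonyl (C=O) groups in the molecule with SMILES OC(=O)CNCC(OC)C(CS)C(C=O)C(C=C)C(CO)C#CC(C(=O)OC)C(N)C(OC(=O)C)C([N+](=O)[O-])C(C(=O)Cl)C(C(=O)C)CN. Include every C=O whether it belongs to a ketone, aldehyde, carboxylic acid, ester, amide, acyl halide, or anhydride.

HOOC: carboxylic acid, 1 C=O (running total 1).
CH(CHO): aldehyde, 1 C=O (running total 2).
CH(COOCH3): ester, 1 C=O (running total 3).
CH(OCOCH3): ester, 1 C=O (running total 4).
CH(COCl): acyl halide, 1 C=O (running total 5).
CH(COCH3): ketone, 1 C=O (running total 6).

6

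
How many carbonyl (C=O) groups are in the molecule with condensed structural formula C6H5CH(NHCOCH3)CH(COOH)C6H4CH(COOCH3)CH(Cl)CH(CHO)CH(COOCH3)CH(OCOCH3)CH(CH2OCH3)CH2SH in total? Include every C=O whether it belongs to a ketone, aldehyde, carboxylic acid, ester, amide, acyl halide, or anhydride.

6

CH(NHCOCH3): amide, 1 C=O (running total 1).
CH(COOH): carboxylic acid, 1 C=O (running total 2).
CH(COOCH3): ester, 1 C=O (running total 3).
CH(CHO): aldehyde, 1 C=O (running total 4).
CH(COOCH3): ester, 1 C=O (running total 5).
CH(OCOCH3): ester, 1 C=O (running total 6).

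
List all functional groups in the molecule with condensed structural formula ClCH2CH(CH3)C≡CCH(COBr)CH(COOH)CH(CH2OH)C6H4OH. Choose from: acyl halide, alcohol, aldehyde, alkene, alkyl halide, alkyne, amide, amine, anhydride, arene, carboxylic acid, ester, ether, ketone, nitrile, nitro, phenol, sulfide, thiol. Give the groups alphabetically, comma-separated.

acyl halide, alcohol, alkyl halide, alkyne, arene, carboxylic acid, phenol

Working along the chain:
  ClCH2: halogen on an sp³ carbon → alkyl halide.
  C≡C: C≡C triple bond → alkyne.
  CH(COBr): pendant –C(=O)X: carbonyl C bonded to C and halogen → acyl halide.
  CH(COOH): pendant –COOH: carbonyl C bonded to C and –OH → carboxylic acid.
  CH(CH2OH): pendant –CH2OH on an sp³ backbone C → alcohol.
  C6H4OH: –OH attached directly to an aromatic ring → phenol (not alcohol); the ring itself is an arene.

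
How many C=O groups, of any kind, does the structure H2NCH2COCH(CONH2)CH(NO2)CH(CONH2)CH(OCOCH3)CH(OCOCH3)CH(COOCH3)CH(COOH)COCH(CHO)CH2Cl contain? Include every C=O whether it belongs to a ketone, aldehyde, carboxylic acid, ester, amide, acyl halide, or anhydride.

9

CO: ketone, 1 C=O (running total 1).
CH(CONH2): amide, 1 C=O (running total 2).
CH(CONH2): amide, 1 C=O (running total 3).
CH(OCOCH3): ester, 1 C=O (running total 4).
CH(OCOCH3): ester, 1 C=O (running total 5).
CH(COOCH3): ester, 1 C=O (running total 6).
CH(COOH): carboxylic acid, 1 C=O (running total 7).
CO: ketone, 1 C=O (running total 8).
CH(CHO): aldehyde, 1 C=O (running total 9).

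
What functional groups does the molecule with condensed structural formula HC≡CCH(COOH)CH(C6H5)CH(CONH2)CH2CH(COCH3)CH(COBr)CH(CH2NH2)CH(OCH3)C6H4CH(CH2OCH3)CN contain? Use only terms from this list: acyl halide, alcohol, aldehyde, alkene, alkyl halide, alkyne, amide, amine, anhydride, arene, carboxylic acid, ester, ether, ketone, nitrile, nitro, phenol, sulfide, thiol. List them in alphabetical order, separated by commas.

C≡C triple bond → alkyne.
pendant –COOH: carbonyl C bonded to C and –OH → carboxylic acid.
pendant –C6H5: benzene ring → arene.
pendant –CONH2: carbonyl C bonded to C and N → amide.
pendant –COCH3: carbonyl C bonded to two carbons → ketone.
pendant –C(=O)X: carbonyl C bonded to C and halogen → acyl halide.
pendant –CH2NH2: N on sp³ C, no adjacent C=O → amine.
pendant –OCH3: C–O–C with sp³ C, no adjacent C=O → ether.
para-disubstituted benzene ring → arene.
pendant –CH2OCH3: C–O–C linkage → ether.
–C≡N: carbon triple-bonded to nitrogen → nitrile.

acyl halide, alkyne, amide, amine, arene, carboxylic acid, ether, ketone, nitrile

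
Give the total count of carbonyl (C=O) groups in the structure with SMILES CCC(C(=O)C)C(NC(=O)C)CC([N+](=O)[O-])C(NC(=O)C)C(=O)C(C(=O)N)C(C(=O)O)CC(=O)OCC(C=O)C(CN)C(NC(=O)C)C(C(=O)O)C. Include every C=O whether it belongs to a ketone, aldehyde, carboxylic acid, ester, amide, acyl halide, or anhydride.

CH(COCH3): ketone, 1 C=O (running total 1).
CH(NHCOCH3): amide, 1 C=O (running total 2).
CH(NHCOCH3): amide, 1 C=O (running total 3).
CO: ketone, 1 C=O (running total 4).
CH(CONH2): amide, 1 C=O (running total 5).
CH(COOH): carboxylic acid, 1 C=O (running total 6).
CH2COOCH2: ester, 1 C=O (running total 7).
CH(CHO): aldehyde, 1 C=O (running total 8).
CH(NHCOCH3): amide, 1 C=O (running total 9).
CH(COOH): carboxylic acid, 1 C=O (running total 10).

10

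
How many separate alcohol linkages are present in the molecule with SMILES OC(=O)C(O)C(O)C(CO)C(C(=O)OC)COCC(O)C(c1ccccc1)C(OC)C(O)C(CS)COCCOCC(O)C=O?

–COOH: carbonyl C bonded to –OH and C → carboxylic acid (the –OH is not a separate alcohol).
–OH on an sp³ carbon → alcohol (secondary).
–OH on an sp³ carbon → alcohol (secondary).
pendant –CH2OH on an sp³ backbone C → alcohol.
pendant –COOCH3: carbonyl C bonded to C and –OCH3 → ester.
C–O–C with sp³ carbons on both sides and no adjacent C=O → ether.
–OH on an sp³ carbon → alcohol (secondary).
pendant –C6H5: benzene ring → arene.
pendant –OCH3: C–O–C with sp³ C, no adjacent C=O → ether.
–OH on an sp³ carbon → alcohol (secondary).
pendant –CH2SH → thiol.
C–O–C with sp³ carbons on both sides and no adjacent C=O → ether.
C–O–C with sp³ carbons on both sides and no adjacent C=O → ether.
–OH on an sp³ carbon → alcohol (secondary).
terminal –CHO: carbonyl C bonded to H and C → aldehyde.
Alcohol appears at: CH(OH), CH(OH), CH(CH2OH), CH(OH), CH(OH), CH(OH) → 6.

6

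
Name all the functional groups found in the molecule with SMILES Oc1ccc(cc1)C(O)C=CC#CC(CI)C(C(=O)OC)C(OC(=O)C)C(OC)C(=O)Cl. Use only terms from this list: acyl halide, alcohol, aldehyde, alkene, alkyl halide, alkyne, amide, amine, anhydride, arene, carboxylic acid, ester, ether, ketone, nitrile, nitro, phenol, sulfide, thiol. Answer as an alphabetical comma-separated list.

Working along the chain:
  HOC6H4: –OH attached directly to an aromatic ring → phenol (not alcohol); the ring itself is an arene.
  CH(OH): –OH on an sp³ carbon → alcohol (secondary).
  CH=CH: C=C double bond → alkene.
  C≡C: C≡C triple bond → alkyne.
  CH(CH2I): pendant –CH2X: halogen on sp³ carbon → alkyl halide.
  CH(COOCH3): pendant –COOCH3: carbonyl C bonded to C and –OCH3 → ester.
  CH(OCOCH3): pendant –OC(=O)CH3: an acyloxy group → ester.
  CH(OCH3): pendant –OCH3: C–O–C with sp³ C, no adjacent C=O → ether.
  COCl: –C(=O)Cl: carbonyl C bonded to C and to a halogen → acyl halide (not alkyl halide).

acyl halide, alcohol, alkene, alkyl halide, alkyne, arene, ester, ether, phenol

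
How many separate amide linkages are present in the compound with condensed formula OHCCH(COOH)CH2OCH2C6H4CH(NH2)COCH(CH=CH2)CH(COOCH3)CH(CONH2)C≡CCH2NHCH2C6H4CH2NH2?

terminal –CHO: carbonyl C bonded to H and C → aldehyde.
pendant –COOH: carbonyl C bonded to C and –OH → carboxylic acid.
C–O–C with sp³ carbons on both sides and no adjacent C=O → ether.
para-disubstituted benzene ring → arene.
–NH2 on an sp³ carbon with no adjacent C=O → amine.
–C(=O)– with carbon on both sides → ketone.
pendant –CH=CH2: C=C double bond → alkene.
pendant –COOCH3: carbonyl C bonded to C and –OCH3 → ester.
pendant –CONH2: carbonyl C bonded to C and N → amide.
C≡C triple bond → alkyne.
C–N–C with sp³ carbons and no adjacent C=O → amine (secondary).
para-disubstituted benzene ring → arene.
–NH2 on an sp³ carbon with no adjacent C=O → amine.
Amide appears at: CH(CONH2) → 1.

1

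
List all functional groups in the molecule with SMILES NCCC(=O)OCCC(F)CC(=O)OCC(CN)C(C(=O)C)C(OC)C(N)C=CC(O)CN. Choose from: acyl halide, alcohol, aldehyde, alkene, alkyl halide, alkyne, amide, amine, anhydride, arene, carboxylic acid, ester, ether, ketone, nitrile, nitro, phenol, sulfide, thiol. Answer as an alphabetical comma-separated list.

alcohol, alkene, alkyl halide, amine, ester, ether, ketone

Reading the structure from left to right:
  H2NCH2: –NH2 on an sp³ carbon with no adjacent C=O → amine.
  CH2COOCH2: –C(=O)–O–C with C on the carbonyl side → ester.
  CH(F): halogen on an sp³ carbon → alkyl halide.
  CH2COOCH2: –C(=O)–O–C with C on the carbonyl side → ester.
  CH(CH2NH2): pendant –CH2NH2: N on sp³ C, no adjacent C=O → amine.
  CH(COCH3): pendant –COCH3: carbonyl C bonded to two carbons → ketone.
  CH(OCH3): pendant –OCH3: C–O–C with sp³ C, no adjacent C=O → ether.
  CH(NH2): –NH2 on an sp³ carbon with no adjacent C=O → amine.
  CH=CH: C=C double bond → alkene.
  CH(OH): –OH on an sp³ carbon → alcohol (secondary).
  CH2NH2: –NH2 on an sp³ carbon with no adjacent C=O → amine.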